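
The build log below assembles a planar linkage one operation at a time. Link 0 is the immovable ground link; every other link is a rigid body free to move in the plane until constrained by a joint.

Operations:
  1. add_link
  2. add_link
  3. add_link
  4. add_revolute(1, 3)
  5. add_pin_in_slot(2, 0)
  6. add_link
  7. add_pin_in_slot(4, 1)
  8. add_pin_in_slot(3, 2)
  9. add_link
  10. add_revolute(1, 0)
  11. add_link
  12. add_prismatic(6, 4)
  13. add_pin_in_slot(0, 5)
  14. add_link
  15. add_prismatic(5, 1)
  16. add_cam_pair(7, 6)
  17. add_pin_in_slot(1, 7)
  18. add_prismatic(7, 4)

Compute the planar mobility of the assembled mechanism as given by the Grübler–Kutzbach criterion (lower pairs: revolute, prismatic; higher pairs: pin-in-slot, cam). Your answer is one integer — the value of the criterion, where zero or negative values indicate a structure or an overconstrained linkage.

ground; <1,0,0>
#1 <2,0,0>
#2 <3,0,0>
#3 <4,0,0>
R:1↔3 J1 <4,1,0>
PS:2↔0 J2 <4,1,1>
#4 <5,1,1>
PS:4↔1 J2 <5,1,2>
PS:3↔2 J2 <5,1,3>
#5 <6,1,3>
R:1↔0 J1 <6,2,3>
#6 <7,2,3>
P:6↔4 J1 <7,3,3>
PS:0↔5 J2 <7,3,4>
#7 <8,3,4>
P:5↔1 J1 <8,4,4>
C:7↔6 J2 <8,4,5>
PS:1↔7 J2 <8,4,6>
P:7↔4 J1 <8,5,6>
3×7 − 2×5 − 1×6 = 5

M = 5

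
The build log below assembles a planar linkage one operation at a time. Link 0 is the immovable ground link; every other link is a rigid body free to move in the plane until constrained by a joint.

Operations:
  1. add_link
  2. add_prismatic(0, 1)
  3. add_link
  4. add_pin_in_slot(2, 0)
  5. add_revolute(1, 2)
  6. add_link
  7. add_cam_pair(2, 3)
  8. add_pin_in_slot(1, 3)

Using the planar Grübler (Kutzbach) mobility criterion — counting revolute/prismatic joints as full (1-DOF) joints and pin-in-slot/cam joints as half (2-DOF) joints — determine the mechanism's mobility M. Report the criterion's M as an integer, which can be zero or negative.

M = 2

link 0 = ground. State L|J1|J2 = 1|0|0
+link1  2|0|0
P(0,1) f=1→J1  2|1|0
+link2  3|1|0
PS(2,0) f=2→J2  3|1|1
R(1,2) f=1→J1  3|2|1
+link3  4|2|1
C(2,3) f=2→J2  4|2|2
PS(1,3) f=2→J2  4|2|3
M = 3(4−1)−2·2−3 = 9−4−3 = 2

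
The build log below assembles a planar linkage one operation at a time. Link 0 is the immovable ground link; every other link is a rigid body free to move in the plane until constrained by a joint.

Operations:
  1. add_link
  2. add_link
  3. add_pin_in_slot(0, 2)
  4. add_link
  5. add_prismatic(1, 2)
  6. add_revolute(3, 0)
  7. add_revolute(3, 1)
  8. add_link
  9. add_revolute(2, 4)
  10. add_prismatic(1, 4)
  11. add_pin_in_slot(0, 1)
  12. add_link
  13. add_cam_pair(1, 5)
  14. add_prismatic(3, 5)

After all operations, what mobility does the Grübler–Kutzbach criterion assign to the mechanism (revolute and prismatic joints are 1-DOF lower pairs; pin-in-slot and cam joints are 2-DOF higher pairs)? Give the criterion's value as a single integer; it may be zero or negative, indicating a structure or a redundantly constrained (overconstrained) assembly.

(L,J1,J2)=(1,0,0); link0 fixed
link1: (2,0,0)
link2: (3,0,0)
PS 0-2 [J2]: (3,0,1)
link3: (4,0,1)
P 1-2 [J1]: (4,1,1)
R 3-0 [J1]: (4,2,1)
R 3-1 [J1]: (4,3,1)
link4: (5,3,1)
R 2-4 [J1]: (5,4,1)
P 1-4 [J1]: (5,5,1)
PS 0-1 [J2]: (5,5,2)
link5: (6,5,2)
C 1-5 [J2]: (6,5,3)
P 3-5 [J1]: (6,6,3)
Grübler: 3·5 − 2·6 − 3 = 0

M = 0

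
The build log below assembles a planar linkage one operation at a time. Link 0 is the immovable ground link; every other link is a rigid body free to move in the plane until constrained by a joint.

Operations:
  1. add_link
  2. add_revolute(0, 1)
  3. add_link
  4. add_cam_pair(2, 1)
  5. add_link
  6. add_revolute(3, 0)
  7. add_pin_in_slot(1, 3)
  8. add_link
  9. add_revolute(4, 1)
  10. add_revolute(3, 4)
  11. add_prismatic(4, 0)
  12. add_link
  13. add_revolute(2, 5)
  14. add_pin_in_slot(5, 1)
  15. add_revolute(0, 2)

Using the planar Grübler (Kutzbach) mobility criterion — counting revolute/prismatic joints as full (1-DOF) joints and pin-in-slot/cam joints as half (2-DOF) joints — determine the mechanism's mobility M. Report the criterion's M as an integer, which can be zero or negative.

M = -2

link 0 = ground. State L|J1|J2 = 1|0|0
+link1  2|0|0
R(0,1) f=1→J1  2|1|0
+link2  3|1|0
C(2,1) f=2→J2  3|1|1
+link3  4|1|1
R(3,0) f=1→J1  4|2|1
PS(1,3) f=2→J2  4|2|2
+link4  5|2|2
R(4,1) f=1→J1  5|3|2
R(3,4) f=1→J1  5|4|2
P(4,0) f=1→J1  5|5|2
+link5  6|5|2
R(2,5) f=1→J1  6|6|2
PS(5,1) f=2→J2  6|6|3
R(0,2) f=1→J1  6|7|3
M = 3(6−1)−2·7−3 = 15−14−3 = -2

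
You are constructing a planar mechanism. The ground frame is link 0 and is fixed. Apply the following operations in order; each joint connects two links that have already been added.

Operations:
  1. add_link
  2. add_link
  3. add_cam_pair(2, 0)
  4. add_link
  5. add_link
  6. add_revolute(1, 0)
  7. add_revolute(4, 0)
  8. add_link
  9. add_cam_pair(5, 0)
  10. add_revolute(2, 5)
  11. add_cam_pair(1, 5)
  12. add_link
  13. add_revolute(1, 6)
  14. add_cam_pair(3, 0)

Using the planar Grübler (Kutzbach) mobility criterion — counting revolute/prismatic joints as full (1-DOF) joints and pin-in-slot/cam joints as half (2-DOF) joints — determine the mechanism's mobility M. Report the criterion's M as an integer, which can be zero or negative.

ground; <1,0,0>
#1 <2,0,0>
#2 <3,0,0>
C:2↔0 J2 <3,0,1>
#3 <4,0,1>
#4 <5,0,1>
R:1↔0 J1 <5,1,1>
R:4↔0 J1 <5,2,1>
#5 <6,2,1>
C:5↔0 J2 <6,2,2>
R:2↔5 J1 <6,3,2>
C:1↔5 J2 <6,3,3>
#6 <7,3,3>
R:1↔6 J1 <7,4,3>
C:3↔0 J2 <7,4,4>
3×6 − 2×4 − 1×4 = 6

M = 6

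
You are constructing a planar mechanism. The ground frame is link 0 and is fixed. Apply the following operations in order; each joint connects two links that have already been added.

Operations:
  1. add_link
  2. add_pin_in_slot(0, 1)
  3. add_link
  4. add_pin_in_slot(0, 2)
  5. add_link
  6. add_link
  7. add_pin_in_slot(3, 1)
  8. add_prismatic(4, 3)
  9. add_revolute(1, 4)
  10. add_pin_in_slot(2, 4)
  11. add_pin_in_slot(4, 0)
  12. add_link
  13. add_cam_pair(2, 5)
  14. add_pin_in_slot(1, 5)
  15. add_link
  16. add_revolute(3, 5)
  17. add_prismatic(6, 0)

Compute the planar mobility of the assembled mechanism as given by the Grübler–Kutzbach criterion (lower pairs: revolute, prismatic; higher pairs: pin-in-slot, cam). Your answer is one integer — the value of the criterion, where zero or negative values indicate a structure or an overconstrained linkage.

link 0 = ground. State L|J1|J2 = 1|0|0
+link1  2|0|0
PS(0,1) f=2→J2  2|0|1
+link2  3|0|1
PS(0,2) f=2→J2  3|0|2
+link3  4|0|2
+link4  5|0|2
PS(3,1) f=2→J2  5|0|3
P(4,3) f=1→J1  5|1|3
R(1,4) f=1→J1  5|2|3
PS(2,4) f=2→J2  5|2|4
PS(4,0) f=2→J2  5|2|5
+link5  6|2|5
C(2,5) f=2→J2  6|2|6
PS(1,5) f=2→J2  6|2|7
+link6  7|2|7
R(3,5) f=1→J1  7|3|7
P(6,0) f=1→J1  7|4|7
M = 3(7−1)−2·4−7 = 18−8−7 = 3

M = 3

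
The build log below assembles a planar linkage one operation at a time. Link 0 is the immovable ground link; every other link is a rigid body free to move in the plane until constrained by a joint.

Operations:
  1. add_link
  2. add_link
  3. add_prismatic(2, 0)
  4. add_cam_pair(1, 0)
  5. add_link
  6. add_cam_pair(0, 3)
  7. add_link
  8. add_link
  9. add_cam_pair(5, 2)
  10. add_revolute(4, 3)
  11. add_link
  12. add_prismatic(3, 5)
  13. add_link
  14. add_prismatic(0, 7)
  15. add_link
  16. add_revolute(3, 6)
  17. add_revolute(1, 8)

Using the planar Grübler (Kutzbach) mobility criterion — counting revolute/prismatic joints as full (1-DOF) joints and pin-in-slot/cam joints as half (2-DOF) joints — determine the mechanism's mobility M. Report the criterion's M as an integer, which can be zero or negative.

(L,J1,J2)=(1,0,0); link0 fixed
link1: (2,0,0)
link2: (3,0,0)
P 2-0 [J1]: (3,1,0)
C 1-0 [J2]: (3,1,1)
link3: (4,1,1)
C 0-3 [J2]: (4,1,2)
link4: (5,1,2)
link5: (6,1,2)
C 5-2 [J2]: (6,1,3)
R 4-3 [J1]: (6,2,3)
link6: (7,2,3)
P 3-5 [J1]: (7,3,3)
link7: (8,3,3)
P 0-7 [J1]: (8,4,3)
link8: (9,4,3)
R 3-6 [J1]: (9,5,3)
R 1-8 [J1]: (9,6,3)
Grübler: 3·8 − 2·6 − 3 = 9

M = 9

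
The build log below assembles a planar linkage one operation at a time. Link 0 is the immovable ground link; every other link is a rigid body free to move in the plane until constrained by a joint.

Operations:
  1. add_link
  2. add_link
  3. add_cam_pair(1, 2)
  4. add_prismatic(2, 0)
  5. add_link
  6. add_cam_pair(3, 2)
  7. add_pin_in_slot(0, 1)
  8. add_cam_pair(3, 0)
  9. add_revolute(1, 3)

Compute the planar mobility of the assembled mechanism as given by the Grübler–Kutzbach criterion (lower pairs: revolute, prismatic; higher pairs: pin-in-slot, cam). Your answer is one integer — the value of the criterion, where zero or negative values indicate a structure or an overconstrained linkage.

ground; <1,0,0>
#1 <2,0,0>
#2 <3,0,0>
C:1↔2 J2 <3,0,1>
P:2↔0 J1 <3,1,1>
#3 <4,1,1>
C:3↔2 J2 <4,1,2>
PS:0↔1 J2 <4,1,3>
C:3↔0 J2 <4,1,4>
R:1↔3 J1 <4,2,4>
3×3 − 2×2 − 1×4 = 1

M = 1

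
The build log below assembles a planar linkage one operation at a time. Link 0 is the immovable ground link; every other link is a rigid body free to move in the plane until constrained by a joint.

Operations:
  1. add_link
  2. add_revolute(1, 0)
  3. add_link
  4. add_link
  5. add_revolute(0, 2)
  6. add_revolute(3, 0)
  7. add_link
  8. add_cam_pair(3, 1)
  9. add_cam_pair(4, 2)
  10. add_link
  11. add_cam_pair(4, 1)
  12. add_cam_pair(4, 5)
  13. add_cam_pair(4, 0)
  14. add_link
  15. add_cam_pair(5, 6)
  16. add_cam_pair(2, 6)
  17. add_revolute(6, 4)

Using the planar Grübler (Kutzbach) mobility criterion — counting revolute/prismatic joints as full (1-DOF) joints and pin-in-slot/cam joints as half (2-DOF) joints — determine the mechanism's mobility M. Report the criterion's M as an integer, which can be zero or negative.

[1;0;0] (link 0 is ground)
L+ [2;0;0]
R(1,0)∈J1 [2;1;0]
L+ [3;1;0]
L+ [4;1;0]
R(0,2)∈J1 [4;2;0]
R(3,0)∈J1 [4;3;0]
L+ [5;3;0]
C(3,1)∈J2 [5;3;1]
C(4,2)∈J2 [5;3;2]
L+ [6;3;2]
C(4,1)∈J2 [6;3;3]
C(4,5)∈J2 [6;3;4]
C(4,0)∈J2 [6;3;5]
L+ [7;3;5]
C(5,6)∈J2 [7;3;6]
C(2,6)∈J2 [7;3;7]
R(6,4)∈J1 [7;4;7]
mobility = 18 − 8 − 7 = 3

M = 3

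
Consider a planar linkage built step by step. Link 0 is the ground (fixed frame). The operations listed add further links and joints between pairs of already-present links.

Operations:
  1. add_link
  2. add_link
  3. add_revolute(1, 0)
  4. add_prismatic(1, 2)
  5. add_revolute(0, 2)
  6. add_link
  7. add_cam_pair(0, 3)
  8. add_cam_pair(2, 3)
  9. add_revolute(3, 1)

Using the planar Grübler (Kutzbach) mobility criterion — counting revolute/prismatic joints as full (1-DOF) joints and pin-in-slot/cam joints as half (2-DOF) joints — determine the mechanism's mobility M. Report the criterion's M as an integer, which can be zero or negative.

M = -1

(L,J1,J2)=(1,0,0); link0 fixed
link1: (2,0,0)
link2: (3,0,0)
R 1-0 [J1]: (3,1,0)
P 1-2 [J1]: (3,2,0)
R 0-2 [J1]: (3,3,0)
link3: (4,3,0)
C 0-3 [J2]: (4,3,1)
C 2-3 [J2]: (4,3,2)
R 3-1 [J1]: (4,4,2)
Grübler: 3·3 − 2·4 − 2 = -1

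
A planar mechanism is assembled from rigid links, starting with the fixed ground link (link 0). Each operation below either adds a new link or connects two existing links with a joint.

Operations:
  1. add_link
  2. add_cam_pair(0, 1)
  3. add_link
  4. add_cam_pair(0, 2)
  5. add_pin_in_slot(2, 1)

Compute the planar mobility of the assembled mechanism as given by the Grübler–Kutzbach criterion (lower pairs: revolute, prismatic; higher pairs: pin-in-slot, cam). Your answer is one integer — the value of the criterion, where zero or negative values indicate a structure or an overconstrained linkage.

[1;0;0] (link 0 is ground)
L+ [2;0;0]
C(0,1)∈J2 [2;0;1]
L+ [3;0;1]
C(0,2)∈J2 [3;0;2]
PS(2,1)∈J2 [3;0;3]
mobility = 6 − 0 − 3 = 3

M = 3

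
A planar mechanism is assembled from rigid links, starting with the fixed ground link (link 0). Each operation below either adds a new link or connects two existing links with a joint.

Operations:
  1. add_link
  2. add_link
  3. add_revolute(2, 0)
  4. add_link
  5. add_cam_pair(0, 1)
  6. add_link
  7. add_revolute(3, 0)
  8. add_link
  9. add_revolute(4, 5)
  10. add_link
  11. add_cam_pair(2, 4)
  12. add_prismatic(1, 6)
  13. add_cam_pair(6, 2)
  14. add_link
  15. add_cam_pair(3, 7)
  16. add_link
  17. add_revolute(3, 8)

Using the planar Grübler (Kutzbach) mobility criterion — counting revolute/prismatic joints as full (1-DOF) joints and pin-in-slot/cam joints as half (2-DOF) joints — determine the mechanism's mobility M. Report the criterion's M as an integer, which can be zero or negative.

M = 10

[1;0;0] (link 0 is ground)
L+ [2;0;0]
L+ [3;0;0]
R(2,0)∈J1 [3;1;0]
L+ [4;1;0]
C(0,1)∈J2 [4;1;1]
L+ [5;1;1]
R(3,0)∈J1 [5;2;1]
L+ [6;2;1]
R(4,5)∈J1 [6;3;1]
L+ [7;3;1]
C(2,4)∈J2 [7;3;2]
P(1,6)∈J1 [7;4;2]
C(6,2)∈J2 [7;4;3]
L+ [8;4;3]
C(3,7)∈J2 [8;4;4]
L+ [9;4;4]
R(3,8)∈J1 [9;5;4]
mobility = 24 − 10 − 4 = 10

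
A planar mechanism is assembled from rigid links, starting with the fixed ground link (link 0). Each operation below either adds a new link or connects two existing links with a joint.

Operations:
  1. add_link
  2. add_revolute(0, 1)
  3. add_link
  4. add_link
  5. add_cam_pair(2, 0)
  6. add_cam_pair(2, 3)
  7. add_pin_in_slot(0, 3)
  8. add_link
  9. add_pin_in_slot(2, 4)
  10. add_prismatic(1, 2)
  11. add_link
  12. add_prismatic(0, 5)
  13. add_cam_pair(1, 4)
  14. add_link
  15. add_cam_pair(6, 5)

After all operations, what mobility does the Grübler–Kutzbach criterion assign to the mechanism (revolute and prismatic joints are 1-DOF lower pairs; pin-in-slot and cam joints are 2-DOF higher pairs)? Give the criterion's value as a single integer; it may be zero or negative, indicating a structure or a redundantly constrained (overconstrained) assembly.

M = 6

link 0 = ground. State L|J1|J2 = 1|0|0
+link1  2|0|0
R(0,1) f=1→J1  2|1|0
+link2  3|1|0
+link3  4|1|0
C(2,0) f=2→J2  4|1|1
C(2,3) f=2→J2  4|1|2
PS(0,3) f=2→J2  4|1|3
+link4  5|1|3
PS(2,4) f=2→J2  5|1|4
P(1,2) f=1→J1  5|2|4
+link5  6|2|4
P(0,5) f=1→J1  6|3|4
C(1,4) f=2→J2  6|3|5
+link6  7|3|5
C(6,5) f=2→J2  7|3|6
M = 3(7−1)−2·3−6 = 18−6−6 = 6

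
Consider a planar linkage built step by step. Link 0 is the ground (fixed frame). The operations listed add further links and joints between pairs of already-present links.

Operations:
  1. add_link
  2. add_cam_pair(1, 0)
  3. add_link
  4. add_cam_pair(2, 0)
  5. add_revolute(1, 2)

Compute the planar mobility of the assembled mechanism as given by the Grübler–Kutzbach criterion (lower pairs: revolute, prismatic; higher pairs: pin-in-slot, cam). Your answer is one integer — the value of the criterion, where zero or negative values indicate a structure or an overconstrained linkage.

M = 2

link 0 = ground. State L|J1|J2 = 1|0|0
+link1  2|0|0
C(1,0) f=2→J2  2|0|1
+link2  3|0|1
C(2,0) f=2→J2  3|0|2
R(1,2) f=1→J1  3|1|2
M = 3(3−1)−2·1−2 = 6−2−2 = 2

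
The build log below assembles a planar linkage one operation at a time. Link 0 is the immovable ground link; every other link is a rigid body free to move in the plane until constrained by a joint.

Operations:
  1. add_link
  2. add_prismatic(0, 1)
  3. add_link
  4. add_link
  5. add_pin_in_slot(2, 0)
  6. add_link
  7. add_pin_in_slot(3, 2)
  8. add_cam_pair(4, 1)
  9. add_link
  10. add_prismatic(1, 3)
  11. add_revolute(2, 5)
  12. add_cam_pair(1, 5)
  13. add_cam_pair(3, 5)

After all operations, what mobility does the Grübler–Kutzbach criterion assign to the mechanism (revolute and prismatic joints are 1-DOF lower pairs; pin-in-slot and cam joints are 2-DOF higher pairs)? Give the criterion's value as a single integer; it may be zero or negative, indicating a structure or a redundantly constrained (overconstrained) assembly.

L=1 J1=0 J2=0
add link → L=2 J1=0 J2=0
P@0,1 dof=1 J1 → L=2 J1=1 J2=0
add link → L=3 J1=1 J2=0
add link → L=4 J1=1 J2=0
PS@2,0 dof=2 J2 → L=4 J1=1 J2=1
add link → L=5 J1=1 J2=1
PS@3,2 dof=2 J2 → L=5 J1=1 J2=2
C@4,1 dof=2 J2 → L=5 J1=1 J2=3
add link → L=6 J1=1 J2=3
P@1,3 dof=1 J1 → L=6 J1=2 J2=3
R@2,5 dof=1 J1 → L=6 J1=3 J2=3
C@1,5 dof=2 J2 → L=6 J1=3 J2=4
C@3,5 dof=2 J2 → L=6 J1=3 J2=5
M=3(L−1)−2J1−J2=3·5−2·3−5=4

M = 4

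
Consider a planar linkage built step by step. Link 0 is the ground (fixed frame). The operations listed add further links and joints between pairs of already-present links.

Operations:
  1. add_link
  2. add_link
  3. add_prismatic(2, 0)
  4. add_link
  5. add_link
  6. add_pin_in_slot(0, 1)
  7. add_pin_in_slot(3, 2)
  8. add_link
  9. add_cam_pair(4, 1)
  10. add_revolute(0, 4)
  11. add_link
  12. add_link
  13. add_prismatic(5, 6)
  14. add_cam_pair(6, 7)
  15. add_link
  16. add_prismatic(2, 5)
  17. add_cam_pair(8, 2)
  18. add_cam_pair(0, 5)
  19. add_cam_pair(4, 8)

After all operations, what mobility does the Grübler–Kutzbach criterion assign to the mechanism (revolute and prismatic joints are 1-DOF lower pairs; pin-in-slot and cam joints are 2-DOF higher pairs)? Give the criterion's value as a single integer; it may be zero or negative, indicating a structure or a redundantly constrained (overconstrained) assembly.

ground; <1,0,0>
#1 <2,0,0>
#2 <3,0,0>
P:2↔0 J1 <3,1,0>
#3 <4,1,0>
#4 <5,1,0>
PS:0↔1 J2 <5,1,1>
PS:3↔2 J2 <5,1,2>
#5 <6,1,2>
C:4↔1 J2 <6,1,3>
R:0↔4 J1 <6,2,3>
#6 <7,2,3>
#7 <8,2,3>
P:5↔6 J1 <8,3,3>
C:6↔7 J2 <8,3,4>
#8 <9,3,4>
P:2↔5 J1 <9,4,4>
C:8↔2 J2 <9,4,5>
C:0↔5 J2 <9,4,6>
C:4↔8 J2 <9,4,7>
3×8 − 2×4 − 1×7 = 9

M = 9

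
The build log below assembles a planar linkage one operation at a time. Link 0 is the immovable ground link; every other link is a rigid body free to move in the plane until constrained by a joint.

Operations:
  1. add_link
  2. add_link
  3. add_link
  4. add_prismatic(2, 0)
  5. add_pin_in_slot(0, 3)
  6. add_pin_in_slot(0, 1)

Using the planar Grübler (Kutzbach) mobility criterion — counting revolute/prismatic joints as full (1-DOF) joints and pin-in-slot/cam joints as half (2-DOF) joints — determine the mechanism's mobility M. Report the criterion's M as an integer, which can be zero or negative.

ground; <1,0,0>
#1 <2,0,0>
#2 <3,0,0>
#3 <4,0,0>
P:2↔0 J1 <4,1,0>
PS:0↔3 J2 <4,1,1>
PS:0↔1 J2 <4,1,2>
3×3 − 2×1 − 1×2 = 5

M = 5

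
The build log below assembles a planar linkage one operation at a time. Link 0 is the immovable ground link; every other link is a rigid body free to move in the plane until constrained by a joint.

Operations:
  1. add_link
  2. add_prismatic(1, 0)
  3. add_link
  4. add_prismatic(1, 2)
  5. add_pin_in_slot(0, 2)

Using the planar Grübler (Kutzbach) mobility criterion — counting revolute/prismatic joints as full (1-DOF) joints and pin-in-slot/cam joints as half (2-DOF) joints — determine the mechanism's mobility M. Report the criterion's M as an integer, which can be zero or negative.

M = 1

[1;0;0] (link 0 is ground)
L+ [2;0;0]
P(1,0)∈J1 [2;1;0]
L+ [3;1;0]
P(1,2)∈J1 [3;2;0]
PS(0,2)∈J2 [3;2;1]
mobility = 6 − 4 − 1 = 1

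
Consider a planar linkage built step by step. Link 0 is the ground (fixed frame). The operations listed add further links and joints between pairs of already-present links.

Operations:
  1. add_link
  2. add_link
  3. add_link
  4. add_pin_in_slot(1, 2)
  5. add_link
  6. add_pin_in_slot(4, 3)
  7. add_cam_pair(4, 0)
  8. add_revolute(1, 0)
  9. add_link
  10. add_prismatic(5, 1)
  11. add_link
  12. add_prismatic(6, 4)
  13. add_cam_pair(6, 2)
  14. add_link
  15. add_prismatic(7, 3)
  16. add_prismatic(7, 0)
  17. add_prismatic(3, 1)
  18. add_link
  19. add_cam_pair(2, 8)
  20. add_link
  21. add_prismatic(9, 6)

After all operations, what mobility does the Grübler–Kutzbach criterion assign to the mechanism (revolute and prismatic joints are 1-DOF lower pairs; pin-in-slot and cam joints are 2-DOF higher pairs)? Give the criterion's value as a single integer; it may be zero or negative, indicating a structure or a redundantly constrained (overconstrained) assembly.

M = 8

link 0 = ground. State L|J1|J2 = 1|0|0
+link1  2|0|0
+link2  3|0|0
+link3  4|0|0
PS(1,2) f=2→J2  4|0|1
+link4  5|0|1
PS(4,3) f=2→J2  5|0|2
C(4,0) f=2→J2  5|0|3
R(1,0) f=1→J1  5|1|3
+link5  6|1|3
P(5,1) f=1→J1  6|2|3
+link6  7|2|3
P(6,4) f=1→J1  7|3|3
C(6,2) f=2→J2  7|3|4
+link7  8|3|4
P(7,3) f=1→J1  8|4|4
P(7,0) f=1→J1  8|5|4
P(3,1) f=1→J1  8|6|4
+link8  9|6|4
C(2,8) f=2→J2  9|6|5
+link9  10|6|5
P(9,6) f=1→J1  10|7|5
M = 3(10−1)−2·7−5 = 27−14−5 = 8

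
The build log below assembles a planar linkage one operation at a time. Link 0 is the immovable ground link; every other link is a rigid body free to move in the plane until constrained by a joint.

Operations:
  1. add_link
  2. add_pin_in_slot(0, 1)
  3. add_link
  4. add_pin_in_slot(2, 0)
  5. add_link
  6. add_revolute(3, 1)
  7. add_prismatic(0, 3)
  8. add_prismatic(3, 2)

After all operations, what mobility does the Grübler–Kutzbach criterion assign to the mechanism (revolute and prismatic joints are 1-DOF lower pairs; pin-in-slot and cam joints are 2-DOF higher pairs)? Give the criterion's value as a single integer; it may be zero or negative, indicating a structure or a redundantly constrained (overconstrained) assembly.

ground; <1,0,0>
#1 <2,0,0>
PS:0↔1 J2 <2,0,1>
#2 <3,0,1>
PS:2↔0 J2 <3,0,2>
#3 <4,0,2>
R:3↔1 J1 <4,1,2>
P:0↔3 J1 <4,2,2>
P:3↔2 J1 <4,3,2>
3×3 − 2×3 − 1×2 = 1

M = 1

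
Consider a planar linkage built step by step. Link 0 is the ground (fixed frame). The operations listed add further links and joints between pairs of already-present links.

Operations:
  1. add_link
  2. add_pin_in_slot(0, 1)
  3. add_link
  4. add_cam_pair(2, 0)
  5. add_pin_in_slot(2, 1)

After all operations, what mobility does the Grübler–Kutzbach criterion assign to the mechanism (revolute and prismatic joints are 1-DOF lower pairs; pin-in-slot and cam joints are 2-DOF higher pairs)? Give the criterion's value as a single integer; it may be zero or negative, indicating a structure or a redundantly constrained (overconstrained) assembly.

L=1 J1=0 J2=0
add link → L=2 J1=0 J2=0
PS@0,1 dof=2 J2 → L=2 J1=0 J2=1
add link → L=3 J1=0 J2=1
C@2,0 dof=2 J2 → L=3 J1=0 J2=2
PS@2,1 dof=2 J2 → L=3 J1=0 J2=3
M=3(L−1)−2J1−J2=3·2−2·0−3=3

M = 3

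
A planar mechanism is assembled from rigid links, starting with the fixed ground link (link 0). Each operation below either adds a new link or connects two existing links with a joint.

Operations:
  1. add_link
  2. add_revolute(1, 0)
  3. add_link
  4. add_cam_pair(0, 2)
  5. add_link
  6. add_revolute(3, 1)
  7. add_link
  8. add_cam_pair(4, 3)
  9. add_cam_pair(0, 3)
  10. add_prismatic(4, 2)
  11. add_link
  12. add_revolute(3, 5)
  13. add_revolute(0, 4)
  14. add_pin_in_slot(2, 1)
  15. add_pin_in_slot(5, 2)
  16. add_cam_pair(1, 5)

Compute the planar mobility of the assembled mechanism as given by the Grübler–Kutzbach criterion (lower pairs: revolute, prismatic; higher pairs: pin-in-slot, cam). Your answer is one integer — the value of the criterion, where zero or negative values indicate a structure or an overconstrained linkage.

M = -1

L=1 J1=0 J2=0
add link → L=2 J1=0 J2=0
R@1,0 dof=1 J1 → L=2 J1=1 J2=0
add link → L=3 J1=1 J2=0
C@0,2 dof=2 J2 → L=3 J1=1 J2=1
add link → L=4 J1=1 J2=1
R@3,1 dof=1 J1 → L=4 J1=2 J2=1
add link → L=5 J1=2 J2=1
C@4,3 dof=2 J2 → L=5 J1=2 J2=2
C@0,3 dof=2 J2 → L=5 J1=2 J2=3
P@4,2 dof=1 J1 → L=5 J1=3 J2=3
add link → L=6 J1=3 J2=3
R@3,5 dof=1 J1 → L=6 J1=4 J2=3
R@0,4 dof=1 J1 → L=6 J1=5 J2=3
PS@2,1 dof=2 J2 → L=6 J1=5 J2=4
PS@5,2 dof=2 J2 → L=6 J1=5 J2=5
C@1,5 dof=2 J2 → L=6 J1=5 J2=6
M=3(L−1)−2J1−J2=3·5−2·5−6=-1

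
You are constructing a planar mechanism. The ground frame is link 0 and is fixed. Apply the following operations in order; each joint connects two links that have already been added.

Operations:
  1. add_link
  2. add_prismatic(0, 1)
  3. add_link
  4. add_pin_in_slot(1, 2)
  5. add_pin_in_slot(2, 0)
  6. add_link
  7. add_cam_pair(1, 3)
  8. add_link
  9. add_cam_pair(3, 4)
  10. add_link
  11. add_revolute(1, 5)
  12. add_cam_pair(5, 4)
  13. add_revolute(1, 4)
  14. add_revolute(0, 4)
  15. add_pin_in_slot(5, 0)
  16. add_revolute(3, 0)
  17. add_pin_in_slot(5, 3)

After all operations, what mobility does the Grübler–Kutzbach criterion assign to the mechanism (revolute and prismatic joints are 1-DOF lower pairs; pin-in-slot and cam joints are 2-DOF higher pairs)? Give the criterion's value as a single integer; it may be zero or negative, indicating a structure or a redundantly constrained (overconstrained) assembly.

[1;0;0] (link 0 is ground)
L+ [2;0;0]
P(0,1)∈J1 [2;1;0]
L+ [3;1;0]
PS(1,2)∈J2 [3;1;1]
PS(2,0)∈J2 [3;1;2]
L+ [4;1;2]
C(1,3)∈J2 [4;1;3]
L+ [5;1;3]
C(3,4)∈J2 [5;1;4]
L+ [6;1;4]
R(1,5)∈J1 [6;2;4]
C(5,4)∈J2 [6;2;5]
R(1,4)∈J1 [6;3;5]
R(0,4)∈J1 [6;4;5]
PS(5,0)∈J2 [6;4;6]
R(3,0)∈J1 [6;5;6]
PS(5,3)∈J2 [6;5;7]
mobility = 15 − 10 − 7 = -2

M = -2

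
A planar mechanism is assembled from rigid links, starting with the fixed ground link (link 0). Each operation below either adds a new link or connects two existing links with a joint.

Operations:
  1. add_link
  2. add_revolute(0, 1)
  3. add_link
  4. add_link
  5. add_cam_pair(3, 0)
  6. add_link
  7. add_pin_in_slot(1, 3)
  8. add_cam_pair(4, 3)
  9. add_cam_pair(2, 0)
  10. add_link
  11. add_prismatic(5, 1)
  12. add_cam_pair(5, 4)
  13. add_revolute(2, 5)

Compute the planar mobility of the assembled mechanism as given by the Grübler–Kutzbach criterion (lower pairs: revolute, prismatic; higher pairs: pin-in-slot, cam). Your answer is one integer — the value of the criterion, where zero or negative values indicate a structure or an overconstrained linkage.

M = 4

link 0 = ground. State L|J1|J2 = 1|0|0
+link1  2|0|0
R(0,1) f=1→J1  2|1|0
+link2  3|1|0
+link3  4|1|0
C(3,0) f=2→J2  4|1|1
+link4  5|1|1
PS(1,3) f=2→J2  5|1|2
C(4,3) f=2→J2  5|1|3
C(2,0) f=2→J2  5|1|4
+link5  6|1|4
P(5,1) f=1→J1  6|2|4
C(5,4) f=2→J2  6|2|5
R(2,5) f=1→J1  6|3|5
M = 3(6−1)−2·3−5 = 15−6−5 = 4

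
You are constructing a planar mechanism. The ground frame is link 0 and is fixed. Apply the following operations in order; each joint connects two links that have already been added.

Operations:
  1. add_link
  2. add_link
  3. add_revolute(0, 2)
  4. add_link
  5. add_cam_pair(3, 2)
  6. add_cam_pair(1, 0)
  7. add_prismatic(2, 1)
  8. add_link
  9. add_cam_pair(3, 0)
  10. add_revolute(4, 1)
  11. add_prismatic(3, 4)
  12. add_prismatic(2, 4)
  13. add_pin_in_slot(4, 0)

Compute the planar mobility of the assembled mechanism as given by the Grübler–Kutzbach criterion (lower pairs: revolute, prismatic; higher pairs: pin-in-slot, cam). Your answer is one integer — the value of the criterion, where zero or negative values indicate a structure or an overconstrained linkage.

M = -2

link 0 = ground. State L|J1|J2 = 1|0|0
+link1  2|0|0
+link2  3|0|0
R(0,2) f=1→J1  3|1|0
+link3  4|1|0
C(3,2) f=2→J2  4|1|1
C(1,0) f=2→J2  4|1|2
P(2,1) f=1→J1  4|2|2
+link4  5|2|2
C(3,0) f=2→J2  5|2|3
R(4,1) f=1→J1  5|3|3
P(3,4) f=1→J1  5|4|3
P(2,4) f=1→J1  5|5|3
PS(4,0) f=2→J2  5|5|4
M = 3(5−1)−2·5−4 = 12−10−4 = -2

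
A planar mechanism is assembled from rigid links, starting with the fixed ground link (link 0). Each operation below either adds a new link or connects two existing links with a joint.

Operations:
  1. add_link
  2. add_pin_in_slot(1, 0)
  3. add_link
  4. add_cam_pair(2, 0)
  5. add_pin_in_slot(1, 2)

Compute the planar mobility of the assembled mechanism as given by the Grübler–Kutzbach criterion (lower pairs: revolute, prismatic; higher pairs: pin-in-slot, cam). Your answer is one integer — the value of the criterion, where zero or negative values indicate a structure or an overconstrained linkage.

M = 3

link 0 = ground. State L|J1|J2 = 1|0|0
+link1  2|0|0
PS(1,0) f=2→J2  2|0|1
+link2  3|0|1
C(2,0) f=2→J2  3|0|2
PS(1,2) f=2→J2  3|0|3
M = 3(3−1)−2·0−3 = 6−0−3 = 3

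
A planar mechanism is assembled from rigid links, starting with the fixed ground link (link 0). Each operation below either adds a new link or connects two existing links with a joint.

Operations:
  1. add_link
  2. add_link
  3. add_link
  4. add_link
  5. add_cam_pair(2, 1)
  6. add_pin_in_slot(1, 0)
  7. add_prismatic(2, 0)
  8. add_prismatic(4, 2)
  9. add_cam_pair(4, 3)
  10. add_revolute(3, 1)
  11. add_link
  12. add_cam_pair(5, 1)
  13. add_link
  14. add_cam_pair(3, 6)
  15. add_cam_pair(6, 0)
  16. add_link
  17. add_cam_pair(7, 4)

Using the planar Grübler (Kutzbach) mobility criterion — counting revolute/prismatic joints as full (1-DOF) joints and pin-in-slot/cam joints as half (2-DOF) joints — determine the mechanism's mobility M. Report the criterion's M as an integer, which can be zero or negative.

ground; <1,0,0>
#1 <2,0,0>
#2 <3,0,0>
#3 <4,0,0>
#4 <5,0,0>
C:2↔1 J2 <5,0,1>
PS:1↔0 J2 <5,0,2>
P:2↔0 J1 <5,1,2>
P:4↔2 J1 <5,2,2>
C:4↔3 J2 <5,2,3>
R:3↔1 J1 <5,3,3>
#5 <6,3,3>
C:5↔1 J2 <6,3,4>
#6 <7,3,4>
C:3↔6 J2 <7,3,5>
C:6↔0 J2 <7,3,6>
#7 <8,3,6>
C:7↔4 J2 <8,3,7>
3×7 − 2×3 − 1×7 = 8

M = 8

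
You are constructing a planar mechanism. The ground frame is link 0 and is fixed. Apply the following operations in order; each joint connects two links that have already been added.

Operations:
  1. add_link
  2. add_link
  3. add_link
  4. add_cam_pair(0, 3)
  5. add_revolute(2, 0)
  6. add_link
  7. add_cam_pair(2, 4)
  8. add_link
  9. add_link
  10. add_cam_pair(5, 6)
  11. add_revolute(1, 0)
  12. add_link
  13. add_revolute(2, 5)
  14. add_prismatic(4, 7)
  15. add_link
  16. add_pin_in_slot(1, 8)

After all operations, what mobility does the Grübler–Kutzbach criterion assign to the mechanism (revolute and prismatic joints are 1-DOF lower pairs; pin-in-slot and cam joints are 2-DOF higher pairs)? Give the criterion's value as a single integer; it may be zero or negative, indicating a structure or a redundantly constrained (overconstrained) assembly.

M = 12

link 0 = ground. State L|J1|J2 = 1|0|0
+link1  2|0|0
+link2  3|0|0
+link3  4|0|0
C(0,3) f=2→J2  4|0|1
R(2,0) f=1→J1  4|1|1
+link4  5|1|1
C(2,4) f=2→J2  5|1|2
+link5  6|1|2
+link6  7|1|2
C(5,6) f=2→J2  7|1|3
R(1,0) f=1→J1  7|2|3
+link7  8|2|3
R(2,5) f=1→J1  8|3|3
P(4,7) f=1→J1  8|4|3
+link8  9|4|3
PS(1,8) f=2→J2  9|4|4
M = 3(9−1)−2·4−4 = 24−8−4 = 12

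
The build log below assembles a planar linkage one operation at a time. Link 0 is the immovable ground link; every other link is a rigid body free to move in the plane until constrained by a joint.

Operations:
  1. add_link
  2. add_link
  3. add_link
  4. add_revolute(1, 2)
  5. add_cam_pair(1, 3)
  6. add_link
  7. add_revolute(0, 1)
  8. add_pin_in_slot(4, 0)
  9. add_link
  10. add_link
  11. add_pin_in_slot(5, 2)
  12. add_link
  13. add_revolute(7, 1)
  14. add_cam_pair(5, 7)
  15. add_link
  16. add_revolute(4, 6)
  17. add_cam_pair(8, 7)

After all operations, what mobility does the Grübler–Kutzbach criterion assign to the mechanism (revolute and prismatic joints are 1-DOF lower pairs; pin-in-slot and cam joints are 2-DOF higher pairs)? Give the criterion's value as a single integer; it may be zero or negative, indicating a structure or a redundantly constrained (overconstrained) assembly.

M = 11

(L,J1,J2)=(1,0,0); link0 fixed
link1: (2,0,0)
link2: (3,0,0)
link3: (4,0,0)
R 1-2 [J1]: (4,1,0)
C 1-3 [J2]: (4,1,1)
link4: (5,1,1)
R 0-1 [J1]: (5,2,1)
PS 4-0 [J2]: (5,2,2)
link5: (6,2,2)
link6: (7,2,2)
PS 5-2 [J2]: (7,2,3)
link7: (8,2,3)
R 7-1 [J1]: (8,3,3)
C 5-7 [J2]: (8,3,4)
link8: (9,3,4)
R 4-6 [J1]: (9,4,4)
C 8-7 [J2]: (9,4,5)
Grübler: 3·8 − 2·4 − 5 = 11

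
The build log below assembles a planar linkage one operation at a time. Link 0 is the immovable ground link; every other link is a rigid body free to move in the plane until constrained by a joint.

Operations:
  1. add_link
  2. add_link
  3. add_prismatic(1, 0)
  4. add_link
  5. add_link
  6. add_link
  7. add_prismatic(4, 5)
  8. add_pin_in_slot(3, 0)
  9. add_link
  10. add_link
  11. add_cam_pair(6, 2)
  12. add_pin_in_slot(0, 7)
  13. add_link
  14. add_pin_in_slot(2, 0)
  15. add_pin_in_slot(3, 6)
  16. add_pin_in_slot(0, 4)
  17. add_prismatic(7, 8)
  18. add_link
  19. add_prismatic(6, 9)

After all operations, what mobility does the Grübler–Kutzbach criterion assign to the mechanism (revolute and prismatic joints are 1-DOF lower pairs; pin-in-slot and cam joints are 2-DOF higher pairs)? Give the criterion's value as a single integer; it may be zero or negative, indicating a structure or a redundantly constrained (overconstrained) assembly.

[1;0;0] (link 0 is ground)
L+ [2;0;0]
L+ [3;0;0]
P(1,0)∈J1 [3;1;0]
L+ [4;1;0]
L+ [5;1;0]
L+ [6;1;0]
P(4,5)∈J1 [6;2;0]
PS(3,0)∈J2 [6;2;1]
L+ [7;2;1]
L+ [8;2;1]
C(6,2)∈J2 [8;2;2]
PS(0,7)∈J2 [8;2;3]
L+ [9;2;3]
PS(2,0)∈J2 [9;2;4]
PS(3,6)∈J2 [9;2;5]
PS(0,4)∈J2 [9;2;6]
P(7,8)∈J1 [9;3;6]
L+ [10;3;6]
P(6,9)∈J1 [10;4;6]
mobility = 27 − 8 − 6 = 13

M = 13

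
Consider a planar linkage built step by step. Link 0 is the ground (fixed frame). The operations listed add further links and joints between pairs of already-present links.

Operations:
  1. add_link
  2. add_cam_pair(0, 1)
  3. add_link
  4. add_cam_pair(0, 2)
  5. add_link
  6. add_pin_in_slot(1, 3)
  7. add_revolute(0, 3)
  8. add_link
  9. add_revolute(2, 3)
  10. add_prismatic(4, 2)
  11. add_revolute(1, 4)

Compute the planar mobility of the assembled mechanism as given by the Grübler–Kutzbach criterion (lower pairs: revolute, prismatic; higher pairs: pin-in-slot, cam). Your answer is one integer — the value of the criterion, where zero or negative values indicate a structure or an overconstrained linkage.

M = 1

ground; <1,0,0>
#1 <2,0,0>
C:0↔1 J2 <2,0,1>
#2 <3,0,1>
C:0↔2 J2 <3,0,2>
#3 <4,0,2>
PS:1↔3 J2 <4,0,3>
R:0↔3 J1 <4,1,3>
#4 <5,1,3>
R:2↔3 J1 <5,2,3>
P:4↔2 J1 <5,3,3>
R:1↔4 J1 <5,4,3>
3×4 − 2×4 − 1×3 = 1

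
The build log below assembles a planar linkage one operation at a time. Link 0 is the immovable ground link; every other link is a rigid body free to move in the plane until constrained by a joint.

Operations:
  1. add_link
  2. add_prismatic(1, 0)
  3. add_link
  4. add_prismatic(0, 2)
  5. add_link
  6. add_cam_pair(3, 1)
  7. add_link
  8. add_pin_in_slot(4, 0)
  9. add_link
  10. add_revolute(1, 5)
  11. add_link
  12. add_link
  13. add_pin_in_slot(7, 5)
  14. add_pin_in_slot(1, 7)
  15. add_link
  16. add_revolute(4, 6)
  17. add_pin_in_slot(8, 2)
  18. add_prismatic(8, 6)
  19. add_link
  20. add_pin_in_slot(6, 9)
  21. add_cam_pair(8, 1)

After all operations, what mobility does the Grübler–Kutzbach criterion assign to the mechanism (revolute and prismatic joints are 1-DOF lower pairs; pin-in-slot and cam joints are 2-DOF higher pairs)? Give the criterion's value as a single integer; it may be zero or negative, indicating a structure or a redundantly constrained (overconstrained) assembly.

ground; <1,0,0>
#1 <2,0,0>
P:1↔0 J1 <2,1,0>
#2 <3,1,0>
P:0↔2 J1 <3,2,0>
#3 <4,2,0>
C:3↔1 J2 <4,2,1>
#4 <5,2,1>
PS:4↔0 J2 <5,2,2>
#5 <6,2,2>
R:1↔5 J1 <6,3,2>
#6 <7,3,2>
#7 <8,3,2>
PS:7↔5 J2 <8,3,3>
PS:1↔7 J2 <8,3,4>
#8 <9,3,4>
R:4↔6 J1 <9,4,4>
PS:8↔2 J2 <9,4,5>
P:8↔6 J1 <9,5,5>
#9 <10,5,5>
PS:6↔9 J2 <10,5,6>
C:8↔1 J2 <10,5,7>
3×9 − 2×5 − 1×7 = 10

M = 10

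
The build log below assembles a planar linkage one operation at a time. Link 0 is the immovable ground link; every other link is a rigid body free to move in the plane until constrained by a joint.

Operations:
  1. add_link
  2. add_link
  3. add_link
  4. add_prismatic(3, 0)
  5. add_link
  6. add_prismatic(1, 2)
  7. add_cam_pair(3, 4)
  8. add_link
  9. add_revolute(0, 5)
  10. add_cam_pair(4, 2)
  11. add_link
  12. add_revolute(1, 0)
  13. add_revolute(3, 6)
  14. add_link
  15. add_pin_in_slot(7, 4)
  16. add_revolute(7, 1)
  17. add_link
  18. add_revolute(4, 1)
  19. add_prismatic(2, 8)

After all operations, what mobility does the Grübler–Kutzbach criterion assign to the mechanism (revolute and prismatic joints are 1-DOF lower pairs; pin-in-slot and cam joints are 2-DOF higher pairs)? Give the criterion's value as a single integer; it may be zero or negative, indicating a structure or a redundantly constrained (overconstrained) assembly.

M = 5

[1;0;0] (link 0 is ground)
L+ [2;0;0]
L+ [3;0;0]
L+ [4;0;0]
P(3,0)∈J1 [4;1;0]
L+ [5;1;0]
P(1,2)∈J1 [5;2;0]
C(3,4)∈J2 [5;2;1]
L+ [6;2;1]
R(0,5)∈J1 [6;3;1]
C(4,2)∈J2 [6;3;2]
L+ [7;3;2]
R(1,0)∈J1 [7;4;2]
R(3,6)∈J1 [7;5;2]
L+ [8;5;2]
PS(7,4)∈J2 [8;5;3]
R(7,1)∈J1 [8;6;3]
L+ [9;6;3]
R(4,1)∈J1 [9;7;3]
P(2,8)∈J1 [9;8;3]
mobility = 24 − 16 − 3 = 5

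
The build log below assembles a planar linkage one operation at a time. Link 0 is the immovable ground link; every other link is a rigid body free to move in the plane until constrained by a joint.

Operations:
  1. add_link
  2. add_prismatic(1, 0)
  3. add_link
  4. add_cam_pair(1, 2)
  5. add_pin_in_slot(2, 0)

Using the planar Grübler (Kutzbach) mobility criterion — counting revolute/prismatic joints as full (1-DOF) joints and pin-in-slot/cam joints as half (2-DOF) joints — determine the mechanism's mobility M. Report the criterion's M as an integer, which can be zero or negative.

M = 2

L=1 J1=0 J2=0
add link → L=2 J1=0 J2=0
P@1,0 dof=1 J1 → L=2 J1=1 J2=0
add link → L=3 J1=1 J2=0
C@1,2 dof=2 J2 → L=3 J1=1 J2=1
PS@2,0 dof=2 J2 → L=3 J1=1 J2=2
M=3(L−1)−2J1−J2=3·2−2·1−2=2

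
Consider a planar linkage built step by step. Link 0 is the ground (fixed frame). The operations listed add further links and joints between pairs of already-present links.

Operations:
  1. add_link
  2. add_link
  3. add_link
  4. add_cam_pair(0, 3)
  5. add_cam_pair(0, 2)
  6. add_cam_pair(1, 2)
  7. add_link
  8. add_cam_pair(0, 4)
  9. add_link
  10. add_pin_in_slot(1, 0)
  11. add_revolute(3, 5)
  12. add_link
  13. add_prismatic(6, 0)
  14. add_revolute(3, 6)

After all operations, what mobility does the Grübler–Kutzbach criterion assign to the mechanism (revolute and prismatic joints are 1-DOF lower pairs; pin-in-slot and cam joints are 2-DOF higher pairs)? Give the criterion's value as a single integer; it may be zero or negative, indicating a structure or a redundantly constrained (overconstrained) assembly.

M = 7

L=1 J1=0 J2=0
add link → L=2 J1=0 J2=0
add link → L=3 J1=0 J2=0
add link → L=4 J1=0 J2=0
C@0,3 dof=2 J2 → L=4 J1=0 J2=1
C@0,2 dof=2 J2 → L=4 J1=0 J2=2
C@1,2 dof=2 J2 → L=4 J1=0 J2=3
add link → L=5 J1=0 J2=3
C@0,4 dof=2 J2 → L=5 J1=0 J2=4
add link → L=6 J1=0 J2=4
PS@1,0 dof=2 J2 → L=6 J1=0 J2=5
R@3,5 dof=1 J1 → L=6 J1=1 J2=5
add link → L=7 J1=1 J2=5
P@6,0 dof=1 J1 → L=7 J1=2 J2=5
R@3,6 dof=1 J1 → L=7 J1=3 J2=5
M=3(L−1)−2J1−J2=3·6−2·3−5=7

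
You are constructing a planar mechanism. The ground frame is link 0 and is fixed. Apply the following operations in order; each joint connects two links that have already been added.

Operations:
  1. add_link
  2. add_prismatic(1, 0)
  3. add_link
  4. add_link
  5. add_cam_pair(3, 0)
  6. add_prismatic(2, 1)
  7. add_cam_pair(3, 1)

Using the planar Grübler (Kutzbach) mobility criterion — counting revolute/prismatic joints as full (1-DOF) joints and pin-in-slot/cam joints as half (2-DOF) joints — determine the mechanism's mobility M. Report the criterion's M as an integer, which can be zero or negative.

L=1 J1=0 J2=0
add link → L=2 J1=0 J2=0
P@1,0 dof=1 J1 → L=2 J1=1 J2=0
add link → L=3 J1=1 J2=0
add link → L=4 J1=1 J2=0
C@3,0 dof=2 J2 → L=4 J1=1 J2=1
P@2,1 dof=1 J1 → L=4 J1=2 J2=1
C@3,1 dof=2 J2 → L=4 J1=2 J2=2
M=3(L−1)−2J1−J2=3·3−2·2−2=3

M = 3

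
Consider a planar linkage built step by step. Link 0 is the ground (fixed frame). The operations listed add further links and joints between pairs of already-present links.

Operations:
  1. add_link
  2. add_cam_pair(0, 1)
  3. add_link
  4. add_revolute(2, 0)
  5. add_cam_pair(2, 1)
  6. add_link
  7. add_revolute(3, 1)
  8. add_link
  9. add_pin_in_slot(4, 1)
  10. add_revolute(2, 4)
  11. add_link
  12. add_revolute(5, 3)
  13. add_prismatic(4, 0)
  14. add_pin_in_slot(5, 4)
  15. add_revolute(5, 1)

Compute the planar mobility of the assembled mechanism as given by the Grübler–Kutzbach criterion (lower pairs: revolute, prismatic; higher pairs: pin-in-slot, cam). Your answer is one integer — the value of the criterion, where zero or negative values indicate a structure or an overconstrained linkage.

(L,J1,J2)=(1,0,0); link0 fixed
link1: (2,0,0)
C 0-1 [J2]: (2,0,1)
link2: (3,0,1)
R 2-0 [J1]: (3,1,1)
C 2-1 [J2]: (3,1,2)
link3: (4,1,2)
R 3-1 [J1]: (4,2,2)
link4: (5,2,2)
PS 4-1 [J2]: (5,2,3)
R 2-4 [J1]: (5,3,3)
link5: (6,3,3)
R 5-3 [J1]: (6,4,3)
P 4-0 [J1]: (6,5,3)
PS 5-4 [J2]: (6,5,4)
R 5-1 [J1]: (6,6,4)
Grübler: 3·5 − 2·6 − 4 = -1

M = -1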